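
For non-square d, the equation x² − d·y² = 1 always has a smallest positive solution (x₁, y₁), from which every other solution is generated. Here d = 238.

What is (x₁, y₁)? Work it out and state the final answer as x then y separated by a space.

√238 → a₀=15, period (2,2,1,14,1,2,2,30); ℓ=8 even so k=7
i=0: a=15 ⇒ p=15, q=1
i=1: a=2 ⇒ p=31, q=2
i=2: a=2 ⇒ p=77, q=5
i=3: a=1 ⇒ p=108, q=7
i=4: a=14 ⇒ p=1589, q=103
i=5: a=1 ⇒ p=1697, q=110
i=6: a=2 ⇒ p=4983, q=323
i=7: a=2 ⇒ p=11663, q=756
→ (11663, 756).  Check: 11663²=136025569, 238·756²=136025568, difference 1.

11663 756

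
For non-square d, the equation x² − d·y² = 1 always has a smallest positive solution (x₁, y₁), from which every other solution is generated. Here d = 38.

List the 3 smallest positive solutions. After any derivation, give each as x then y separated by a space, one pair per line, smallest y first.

[6; 6,12] for √38; ℓ=2 ⇒ convergent index 1
i=0: a=6 ⇒ p=6, q=1
i=1: a=6 ⇒ p=37, q=6
(x₁, y₁) = (37, 6);  37² − 38·6² = 1 ✓
n=2: (37,6)∘(37,6) = (37·37+38·6·6, 37·6+6·37) = (2737,444)
n=3: (2737,444)∘(37,6) = (37·2737+38·6·444, 37·444+6·2737) = (202501,32850)

37 6
2737 444
202501 32850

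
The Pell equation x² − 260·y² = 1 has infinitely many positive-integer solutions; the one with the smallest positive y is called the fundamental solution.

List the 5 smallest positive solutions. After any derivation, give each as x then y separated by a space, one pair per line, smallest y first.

[16; 8,32] for √260; ℓ=2 ⇒ convergent index 1
k=0  a_k=16  p_k/q_k = 16/1
k=1  a_k=8  p_k/q_k = 129/8
→ (129, 8).  Check: 129²=16641, 260·8²=16640, difference 1.
n=2: (129,8)∘(129,8) = (129·129+260·8·8, 129·8+8·129) = (33281,2064)
n=3: (33281,2064)∘(129,8) = (129·33281+260·8·2064, 129·2064+8·33281) = (8586369,532504)
n=4: (8586369,532504)∘(129,8) = (129·8586369+260·8·532504, 129·532504+8·8586369) = (2215249921,137383968)
n=5: (2215249921,137383968)∘(129,8) = (129·2215249921+260·8·137383968, 129·137383968+8·2215249921) = (571525893249,35444531240)

129 8
33281 2064
8586369 532504
2215249921 137383968
571525893249 35444531240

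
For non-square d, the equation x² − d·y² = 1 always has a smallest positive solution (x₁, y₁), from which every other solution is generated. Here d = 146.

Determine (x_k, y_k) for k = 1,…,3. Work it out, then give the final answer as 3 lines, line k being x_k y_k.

√146 = [12; 12,24, …], period ℓ=2 (even) → k=1
k=0  a_k=12  p_k/q_k = 12/1
k=1  a_k=12  p_k/q_k = 145/12
fundamental: x₁=145, y₁=12  (since 21025 − 146·144 = 1)
k=2:  x_2 = 145·145+146·12·12 = 42049,  y_2 = 145·12+12·145 = 3480
k=3:  x_3 = 145·42049+146·12·3480 = 12194065,  y_3 = 145·3480+12·42049 = 1009188

145 12
42049 3480
12194065 1009188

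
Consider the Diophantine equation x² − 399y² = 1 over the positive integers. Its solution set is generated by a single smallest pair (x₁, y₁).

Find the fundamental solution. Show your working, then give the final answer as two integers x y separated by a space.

√399 → a₀=19, period (1,38); ℓ=2 even so k=1
a_0=19:  p_0=19·1+0=19,  q_0=19·0+1=1
a_1=1:  p_1=1·19+1=20,  q_1=1·1+0=1
fundamental: x₁=20, y₁=1  (since 400 − 399·1 = 1)

20 1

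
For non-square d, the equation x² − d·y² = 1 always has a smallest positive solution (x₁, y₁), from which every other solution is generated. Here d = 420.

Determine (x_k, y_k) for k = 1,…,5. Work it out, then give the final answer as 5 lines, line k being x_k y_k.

√420 → a₀=20, period (2,40); ℓ=2 even so k=1
step 0: (20, 1)  from 20·(1,0) + (0,1)
step 1: (41, 2)  from 2·(20,1) + (1,0)
fundamental: x₁=41, y₁=2  (since 1681 − 420·4 = 1)
(x_2, y_2) = (41·41 + 420·2·2, 41·2 + 2·41) = (3361, 164)
(x_3, y_3) = (41·3361 + 420·2·164, 41·164 + 2·3361) = (275561, 13446)
(x_4, y_4) = (41·275561 + 420·2·13446, 41·13446 + 2·275561) = (22592641, 1102408)
(x_5, y_5) = (41·22592641 + 420·2·1102408, 41·1102408 + 2·22592641) = (1852321001, 90384010)

41 2
3361 164
275561 13446
22592641 1102408
1852321001 90384010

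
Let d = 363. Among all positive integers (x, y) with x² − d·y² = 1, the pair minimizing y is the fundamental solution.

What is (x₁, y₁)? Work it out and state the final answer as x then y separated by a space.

√363 → a₀=19, period (19,38); ℓ=2 even so k=1
k=0  a_k=19  p_k/q_k = 19/1
k=1  a_k=19  p_k/q_k = 362/19
fundamental: x₁=362, y₁=19  (since 131044 − 363·361 = 1)

362 19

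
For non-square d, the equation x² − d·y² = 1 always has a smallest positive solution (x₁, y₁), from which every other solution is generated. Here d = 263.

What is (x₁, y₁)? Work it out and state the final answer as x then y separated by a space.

139128 8579

√263 = [16; 4,1,1,1,1,15,1,1,1,1,4,32, …], period ℓ=12 (even) → k=11
k=0  a_k=16  p_k/q_k = 16/1
k=1  a_k=4  p_k/q_k = 65/4
…
k=4  a_k=1  p_k/q_k = 227/14
k=5  a_k=1  p_k/q_k = 373/23
…
k=7  a_k=1  p_k/q_k = 6195/382
k=8  a_k=1  p_k/q_k = 12017/741
k=9  a_k=1  p_k/q_k = 18212/1123
k=10  a_k=1  p_k/q_k = 30229/1864
k=11  a_k=4  p_k/q_k = 139128/8579
→ (139128, 8579).  Check: 139128²=19356600384, 263·8579²=19356600383, difference 1.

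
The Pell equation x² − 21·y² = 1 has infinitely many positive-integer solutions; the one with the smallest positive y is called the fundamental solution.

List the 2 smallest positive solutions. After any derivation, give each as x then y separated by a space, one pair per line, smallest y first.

55 12
6049 1320

√21 = [4; 1,1,2,1,1,8, …], period ℓ=6 (even) → k=5
a_0=4:  p_0=4·1+0=4,  q_0=4·0+1=1
…
a_3=2:  p_3=2·9+5=23,  q_3=2·2+1=5
a_4=1:  p_4=1·23+9=32,  q_4=1·5+2=7
a_5=1:  p_5=1·32+23=55,  q_5=1·7+5=12
fundamental: x₁=55, y₁=12  (since 3025 − 21·144 = 1)
k=2:  x_2 = 55·55+21·12·12 = 6049,  y_2 = 55·12+12·55 = 1320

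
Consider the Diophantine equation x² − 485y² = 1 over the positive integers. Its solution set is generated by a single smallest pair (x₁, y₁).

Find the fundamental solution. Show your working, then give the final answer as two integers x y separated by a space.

[22; 44] for √485; ℓ=1 ⇒ convergent index 1
step 0: (22, 1)  from 22·(1,0) + (0,1)
step 1: (969, 44)  from 44·(22,1) + (1,0)
fundamental: x₁=969, y₁=44  (since 938961 − 485·1936 = 1)

969 44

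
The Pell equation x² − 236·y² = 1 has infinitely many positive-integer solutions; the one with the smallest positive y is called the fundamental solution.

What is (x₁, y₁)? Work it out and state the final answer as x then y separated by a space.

561799 36570

d=236: √d = [15; 2,1,3,5,1,6,1,5,3,1,2,30] (ℓ=12, even), read p_11/q_11
a_0=15:  p_0=15·1+0=15,  q_0=15·0+1=1
a_1=2:  p_1=2·15+1=31,  q_1=2·1+0=2
…
a_3=3:  p_3=3·46+31=169,  q_3=3·3+2=11
…
a_7=1:  p_7=1·7251+1060=8311,  q_7=1·472+69=541
…
a_10=1:  p_10=1·154729+48806=203535,  q_10=1·10072+3177=13249
a_11=2:  p_11=2·203535+154729=561799,  q_11=2·13249+10072=36570
(x₁, y₁) = (561799, 36570);  561799² − 236·36570² = 1 ✓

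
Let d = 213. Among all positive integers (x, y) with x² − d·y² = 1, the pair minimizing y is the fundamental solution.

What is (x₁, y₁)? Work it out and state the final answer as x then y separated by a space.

194399 13320

√213 = [14; 1,1,2,6,1,8,1,6,2,1,1,28, …], period ℓ=12 (even) → k=11
k=0  a_k=14  p_k/q_k = 14/1
…
k=3  a_k=2  p_k/q_k = 73/5
…
k=8  a_k=6  p_k/q_k = 36749/2518
…
k=10  a_k=1  p_k/q_k = 115574/7919
k=11  a_k=1  p_k/q_k = 194399/13320
(x₁, y₁) = (194399, 13320);  194399² − 213·13320² = 1 ✓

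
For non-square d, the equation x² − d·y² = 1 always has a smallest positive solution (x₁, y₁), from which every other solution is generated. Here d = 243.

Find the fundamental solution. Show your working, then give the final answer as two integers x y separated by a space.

d=243: √d = [15; 1,1,2,3,15,3,2,1,1,30] (ℓ=10, even), read p_9/q_9
a_0=15:  p_0=15·1+0=15,  q_0=15·0+1=1
…
a_2=1:  p_2=1·16+15=31,  q_2=1·1+1=2
a_3=2:  p_3=2·31+16=78,  q_3=2·2+1=5
a_4=3:  p_4=3·78+31=265,  q_4=3·5+2=17
a_5=15:  p_5=15·265+78=4053,  q_5=15·17+5=260
…
a_8=1:  p_8=1·28901+12424=41325,  q_8=1·1854+797=2651
a_9=1:  p_9=1·41325+28901=70226,  q_9=1·2651+1854=4505
→ (70226, 4505).  Check: 70226²=4931691076, 243·4505²=4931691075, difference 1.

70226 4505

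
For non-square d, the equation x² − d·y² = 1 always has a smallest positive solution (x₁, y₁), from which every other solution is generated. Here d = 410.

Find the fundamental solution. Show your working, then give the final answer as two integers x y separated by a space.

81 4

√410 = [20; 4,40, …], period ℓ=2 (even) → k=1
step 0: (20, 1)  from 20·(1,0) + (0,1)
step 1: (81, 4)  from 4·(20,1) + (1,0)
→ (81, 4).  Check: 81²=6561, 410·4²=6560, difference 1.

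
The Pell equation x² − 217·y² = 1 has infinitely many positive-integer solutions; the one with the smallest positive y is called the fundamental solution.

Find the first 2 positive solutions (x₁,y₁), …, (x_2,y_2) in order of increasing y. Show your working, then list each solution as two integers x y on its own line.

3844063 260952
29553640695937 2006231855952

[14; 1,2,1,2,1,…,2,1,28] for √217; ℓ=16 ⇒ convergent index 15
i=0: a=14 ⇒ p=14, q=1
i=1: a=1 ⇒ p=15, q=1
i=2: a=2 ⇒ p=44, q=3
i=3: a=1 ⇒ p=59, q=4
…
i=6: a=1 ⇒ p=383, q=26
i=7: a=9 ⇒ p=3668, q=249
…
i=9: a=9 ⇒ p=139163, q=9447
i=10: a=1 ⇒ p=154218, q=10469
i=11: a=1 ⇒ p=293381, q=19916
…
i=13: a=1 ⇒ p=1034361, q=70217
i=14: a=2 ⇒ p=2809702, q=190735
i=15: a=1 ⇒ p=3844063, q=260952
fundamental: x₁=3844063, y₁=260952  (since 14776820347969 − 217·68095946304 = 1)
(3844063+260952√217)^2 = 29553640695937 + 2006231855952√217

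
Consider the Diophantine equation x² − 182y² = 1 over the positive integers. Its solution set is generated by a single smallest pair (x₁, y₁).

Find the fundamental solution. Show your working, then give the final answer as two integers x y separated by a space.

[13; 2,26] for √182; ℓ=2 ⇒ convergent index 1
k=0  a_k=13  p_k/q_k = 13/1
k=1  a_k=2  p_k/q_k = 27/2
→ (27, 2).  Check: 27²=729, 182·2²=728, difference 1.

27 2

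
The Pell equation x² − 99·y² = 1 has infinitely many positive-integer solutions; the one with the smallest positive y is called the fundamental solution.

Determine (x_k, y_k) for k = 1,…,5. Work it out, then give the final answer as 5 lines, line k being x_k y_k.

10 1
199 20
3970 399
79201 7960
1580050 158801

√99 → a₀=9, period (1,18); ℓ=2 even so k=1
step 0: (9, 1)  from 9·(1,0) + (0,1)
step 1: (10, 1)  from 1·(9,1) + (1,0)
→ (10, 1).  Check: 10²=100, 99·1²=99, difference 1.
k=2:  x_2 = 10·10+99·1·1 = 199,  y_2 = 10·1+1·10 = 20
k=3:  x_3 = 10·199+99·1·20 = 3970,  y_3 = 10·20+1·199 = 399
k=4:  x_4 = 10·3970+99·1·399 = 79201,  y_4 = 10·399+1·3970 = 7960
k=5:  x_5 = 10·79201+99·1·7960 = 1580050,  y_5 = 10·7960+1·79201 = 158801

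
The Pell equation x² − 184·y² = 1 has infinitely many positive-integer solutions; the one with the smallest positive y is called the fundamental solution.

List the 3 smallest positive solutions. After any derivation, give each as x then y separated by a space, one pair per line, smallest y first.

24335 1794
1184384449 87313980
57643991108495 4249571404806

√184 → a₀=13, period (1,1,3,2,1,2,1,2,3,1,1,26); ℓ=12 even so k=11
a_0=13:  p_0=13·1+0=13,  q_0=13·0+1=1
a_1=1:  p_1=1·13+1=14,  q_1=1·1+0=1
a_2=1:  p_2=1·14+13=27,  q_2=1·1+1=2
a_3=3:  p_3=3·27+14=95,  q_3=3·2+1=7
a_4=2:  p_4=2·95+27=217,  q_4=2·7+2=16
a_5=1:  p_5=1·217+95=312,  q_5=1·16+7=23
a_6=2:  p_6=2·312+217=841,  q_6=2·23+16=62
a_7=1:  p_7=1·841+312=1153,  q_7=1·62+23=85
a_8=2:  p_8=2·1153+841=3147,  q_8=2·85+62=232
…
a_10=1:  p_10=1·10594+3147=13741,  q_10=1·781+232=1013
a_11=1:  p_11=1·13741+10594=24335,  q_11=1·1013+781=1794
→ (24335, 1794).  Check: 24335²=592192225, 184·1794²=592192224, difference 1.
n=2: (24335,1794)∘(24335,1794) = (24335·24335+184·1794·1794, 24335·1794+1794·24335) = (1184384449,87313980)
n=3: (1184384449,87313980)∘(24335,1794) = (24335·1184384449+184·1794·87313980, 24335·87313980+1794·1184384449) = (57643991108495,4249571404806)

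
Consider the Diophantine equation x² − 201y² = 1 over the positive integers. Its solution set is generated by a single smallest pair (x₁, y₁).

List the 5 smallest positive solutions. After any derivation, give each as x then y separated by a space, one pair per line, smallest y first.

√201 = [14; 5,1,1,1,2,…,1,5,28, …], period ℓ=14 (even) → k=13
a_0=14:  p_0=14·1+0=14,  q_0=14·0+1=1
…
a_3=1:  p_3=1·85+71=156,  q_3=1·6+5=11
a_4=1:  p_4=1·156+85=241,  q_4=1·11+6=17
…
a_6=1:  p_6=1·638+241=879,  q_6=1·45+17=62
…
a_11=1:  p_11=1·33317+24768=58085,  q_11=1·2350+1747=4097
a_12=1:  p_12=1·58085+33317=91402,  q_12=1·4097+2350=6447
a_13=5:  p_13=5·91402+58085=515095,  q_13=5·6447+4097=36332
fundamental: x₁=515095, y₁=36332  (since 265322859025 − 201·1320014224 = 1)
k=2:  x_2 = 515095·515095+201·36332·36332 = 530645718049,  y_2 = 515095·36332+36332·515095 = 37428863080
k=3:  x_3 = 515095·530645718049+201·36332·37428863080 = 546665912276384215,  y_3 = 515095·37428863080+36332·530645718049 = 38558840456348868
k=4:  x_4 = 515095·546665912276384215+201·36332·38558840456348868 = 563169756167477608732801,  y_4 = 515095·38558840456348868+36332·546665912276384215 = 39722931849688611461840
k=5:  x_5 = 515095·563169756167477608732801+201·36332·39722931849688611461840 = 580171851105627091828167877975,  y_5 = 515095·39722931849688611461840+36332·563169756167477608732801 = 40922167162192151801416600732

515095 36332
530645718049 37428863080
546665912276384215 38558840456348868
563169756167477608732801 39722931849688611461840
580171851105627091828167877975 40922167162192151801416600732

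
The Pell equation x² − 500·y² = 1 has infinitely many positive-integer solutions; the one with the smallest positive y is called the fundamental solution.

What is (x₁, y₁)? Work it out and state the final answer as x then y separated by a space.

[22; 2,1,3,2,1,…,1,2,44] for √500; ℓ=14 ⇒ convergent index 13
step 0: (22, 1)  from 22·(1,0) + (0,1)
…
step 2: (67, 3)  from 1·(45,2) + (22,1)
…
step 4: (559, 25)  from 2·(246,11) + (67,3)
…
step 9: (30254, 1353)  from 1·(15809,707) + (14445,646)
…
step 12: (335522, 15005)  from 1·(259205,11592) + (76317,3413)
step 13: (930249, 41602)  from 2·(335522,15005) + (259205,11592)
→ (930249, 41602).  Check: 930249²=865363202001, 500·41602²=865363202000, difference 1.

930249 41602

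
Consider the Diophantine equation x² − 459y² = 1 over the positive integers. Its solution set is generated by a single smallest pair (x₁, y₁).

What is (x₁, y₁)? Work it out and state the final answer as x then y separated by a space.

499850 23331

√459 → a₀=21, period (2,2,1,4,21,4,1,2,2,42); ℓ=10 even so k=9
i=0: a=21 ⇒ p=21, q=1
…
i=3: a=1 ⇒ p=150, q=7
…
i=5: a=21 ⇒ p=14997, q=700
i=6: a=4 ⇒ p=60695, q=2833
i=7: a=1 ⇒ p=75692, q=3533
i=8: a=2 ⇒ p=212079, q=9899
i=9: a=2 ⇒ p=499850, q=23331
fundamental: x₁=499850, y₁=23331  (since 249850022500 − 459·544335561 = 1)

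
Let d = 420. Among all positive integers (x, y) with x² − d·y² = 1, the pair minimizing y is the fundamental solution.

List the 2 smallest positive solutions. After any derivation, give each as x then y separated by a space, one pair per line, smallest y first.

[20; 2,40] for √420; ℓ=2 ⇒ convergent index 1
step 0: (20, 1)  from 20·(1,0) + (0,1)
step 1: (41, 2)  from 2·(20,1) + (1,0)
(x₁, y₁) = (41, 2);  41² − 420·2² = 1 ✓
n=2: (41,2)∘(41,2) = (41·41+420·2·2, 41·2+2·41) = (3361,164)

41 2
3361 164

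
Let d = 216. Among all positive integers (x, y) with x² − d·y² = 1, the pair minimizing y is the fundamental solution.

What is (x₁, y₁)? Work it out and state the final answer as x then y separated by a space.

485 33

√216 → a₀=14, period (1,2,3,2,1,28); ℓ=6 even so k=5
k=0  a_k=14  p_k/q_k = 14/1
k=1  a_k=1  p_k/q_k = 15/1
k=2  a_k=2  p_k/q_k = 44/3
…
k=4  a_k=2  p_k/q_k = 338/23
k=5  a_k=1  p_k/q_k = 485/33
→ (485, 33).  Check: 485²=235225, 216·33²=235224, difference 1.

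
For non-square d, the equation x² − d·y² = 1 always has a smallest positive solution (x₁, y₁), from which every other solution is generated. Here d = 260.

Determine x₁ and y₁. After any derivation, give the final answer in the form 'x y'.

√260 = [16; 8,32, …], period ℓ=2 (even) → k=1
k=0  a_k=16  p_k/q_k = 16/1
k=1  a_k=8  p_k/q_k = 129/8
→ (129, 8).  Check: 129²=16641, 260·8²=16640, difference 1.

129 8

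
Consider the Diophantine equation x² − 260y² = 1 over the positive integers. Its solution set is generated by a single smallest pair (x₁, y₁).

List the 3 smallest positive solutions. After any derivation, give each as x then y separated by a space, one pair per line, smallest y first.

√260 → a₀=16, period (8,32); ℓ=2 even so k=1
a_0=16:  p_0=16·1+0=16,  q_0=16·0+1=1
a_1=8:  p_1=8·16+1=129,  q_1=8·1+0=8
fundamental: x₁=129, y₁=8  (since 16641 − 260·64 = 1)
(x_2, y_2) = (129·129 + 260·8·8, 129·8 + 8·129) = (33281, 2064)
(x_3, y_3) = (129·33281 + 260·8·2064, 129·2064 + 8·33281) = (8586369, 532504)

129 8
33281 2064
8586369 532504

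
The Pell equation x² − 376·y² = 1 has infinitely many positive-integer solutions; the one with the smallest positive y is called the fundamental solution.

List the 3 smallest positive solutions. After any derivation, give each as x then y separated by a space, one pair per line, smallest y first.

2143295 110532
9187426914049 473805365880
39382732335491159615 2031009343327438668

√376 → a₀=19, period (2,1,1,3,1,…,1,2,38); ℓ=16 even so k=15
a_0=19:  p_0=19·1+0=19,  q_0=19·0+1=1
…
a_2=1:  p_2=1·39+19=58,  q_2=1·2+1=3
a_3=1:  p_3=1·58+39=97,  q_3=1·3+2=5
a_4=3:  p_4=3·97+58=349,  q_4=3·5+3=18
a_5=1:  p_5=1·349+97=446,  q_5=1·18+5=23
…
a_10=2:  p_10=2·28834+12953=70621,  q_10=2·1487+668=3642
…
a_14=1:  p_14=1·468441+368986=837427,  q_14=1·24158+19029=43187
a_15=2:  p_15=2·837427+468441=2143295,  q_15=2·43187+24158=110532
→ (2143295, 110532).  Check: 2143295²=4593713457025, 376·110532²=4593713457024, difference 1.
(2143295+110532√376)^2 = 9187426914049 + 473805365880√376
(2143295+110532√376)^3 = 39382732335491159615 + 2031009343327438668√376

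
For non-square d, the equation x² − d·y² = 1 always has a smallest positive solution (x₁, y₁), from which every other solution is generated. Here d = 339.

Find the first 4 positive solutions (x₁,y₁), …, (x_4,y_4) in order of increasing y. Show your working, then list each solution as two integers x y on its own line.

√339 → a₀=18, period (2,2,2,1,17,1,2,2,2,36); ℓ=10 even so k=9
k=0  a_k=18  p_k/q_k = 18/1
…
k=2  a_k=2  p_k/q_k = 92/5
k=3  a_k=2  p_k/q_k = 221/12
…
k=5  a_k=17  p_k/q_k = 5542/301
k=6  a_k=1  p_k/q_k = 5855/318
k=7  a_k=2  p_k/q_k = 17252/937
k=8  a_k=2  p_k/q_k = 40359/2192
k=9  a_k=2  p_k/q_k = 97970/5321
→ (97970, 5321).  Check: 97970²=9598120900, 339·5321²=9598120899, difference 1.
(97970+5321√339)^2 = 19196241799 + 1042596740√339
(97970+5321√339)^3 = 3761311617998090 + 204286405230279√339
(97970+5321√339)^4 = 736991398411349512801 + 40027878239778270520√339

97970 5321
19196241799 1042596740
3761311617998090 204286405230279
736991398411349512801 40027878239778270520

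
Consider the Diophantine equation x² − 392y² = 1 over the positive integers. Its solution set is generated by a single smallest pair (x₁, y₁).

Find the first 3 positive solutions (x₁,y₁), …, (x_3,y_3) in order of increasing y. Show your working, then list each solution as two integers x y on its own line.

99 5
19601 990
3880899 196015

d=392: √d = [19; 1,3,1,38] (ℓ=4, even), read p_3/q_3
i=0: a=19 ⇒ p=19, q=1
i=1: a=1 ⇒ p=20, q=1
i=2: a=3 ⇒ p=79, q=4
i=3: a=1 ⇒ p=99, q=5
→ (99, 5).  Check: 99²=9801, 392·5²=9800, difference 1.
n=2: (99,5)∘(99,5) = (99·99+392·5·5, 99·5+5·99) = (19601,990)
n=3: (19601,990)∘(99,5) = (99·19601+392·5·990, 99·990+5·19601) = (3880899,196015)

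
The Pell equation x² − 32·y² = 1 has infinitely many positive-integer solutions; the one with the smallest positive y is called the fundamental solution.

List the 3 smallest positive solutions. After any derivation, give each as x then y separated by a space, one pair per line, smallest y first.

17 3
577 102
19601 3465

[5; 1,1,1,10] for √32; ℓ=4 ⇒ convergent index 3
i=0: a=5 ⇒ p=5, q=1
i=1: a=1 ⇒ p=6, q=1
i=2: a=1 ⇒ p=11, q=2
i=3: a=1 ⇒ p=17, q=3
fundamental: x₁=17, y₁=3  (since 289 − 32·9 = 1)
n=2: (17,3)∘(17,3) = (17·17+32·3·3, 17·3+3·17) = (577,102)
n=3: (577,102)∘(17,3) = (17·577+32·3·102, 17·102+3·577) = (19601,3465)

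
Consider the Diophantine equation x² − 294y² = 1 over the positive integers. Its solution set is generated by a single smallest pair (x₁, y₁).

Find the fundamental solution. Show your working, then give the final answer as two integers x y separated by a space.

d=294: √d = [17; 6,1,4,1,6,34] (ℓ=6, even), read p_5/q_5
step 0: (17, 1)  from 17·(1,0) + (0,1)
…
step 4: (703, 41)  from 1·(583,34) + (120,7)
step 5: (4801, 280)  from 6·(703,41) + (583,34)
(x₁, y₁) = (4801, 280);  4801² − 294·280² = 1 ✓

4801 280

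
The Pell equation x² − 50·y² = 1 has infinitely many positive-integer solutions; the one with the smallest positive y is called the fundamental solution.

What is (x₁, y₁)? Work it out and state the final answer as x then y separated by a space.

d=50: √d = [7; 14] (ℓ=1, odd), read p_1/q_1
a_0=7:  p_0=7·1+0=7,  q_0=7·0+1=1
a_1=14:  p_1=14·7+1=99,  q_1=14·1+0=14
fundamental: x₁=99, y₁=14  (since 9801 − 50·196 = 1)

99 14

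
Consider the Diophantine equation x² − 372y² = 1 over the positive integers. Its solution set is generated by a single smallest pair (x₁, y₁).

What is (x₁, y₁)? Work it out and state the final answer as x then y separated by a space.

d=372: √d = [19; 3,2,12,2,3,38] (ℓ=6, even), read p_5/q_5
k=0  a_k=19  p_k/q_k = 19/1
k=1  a_k=3  p_k/q_k = 58/3
…
k=4  a_k=2  p_k/q_k = 3491/181
k=5  a_k=3  p_k/q_k = 12151/630
fundamental: x₁=12151, y₁=630  (since 147646801 − 372·396900 = 1)

12151 630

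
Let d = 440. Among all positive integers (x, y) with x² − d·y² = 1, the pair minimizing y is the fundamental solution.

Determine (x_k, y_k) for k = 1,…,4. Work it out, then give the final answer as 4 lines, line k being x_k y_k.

d=440: √d = [20; 1,40] (ℓ=2, even), read p_1/q_1
step 0: (20, 1)  from 20·(1,0) + (0,1)
step 1: (21, 1)  from 1·(20,1) + (1,0)
→ (21, 1).  Check: 21²=441, 440·1²=440, difference 1.
n=2: (21,1)∘(21,1) = (21·21+440·1·1, 21·1+1·21) = (881,42)
n=3: (881,42)∘(21,1) = (21·881+440·1·42, 21·42+1·881) = (36981,1763)
n=4: (36981,1763)∘(21,1) = (21·36981+440·1·1763, 21·1763+1·36981) = (1552321,74004)

21 1
881 42
36981 1763
1552321 74004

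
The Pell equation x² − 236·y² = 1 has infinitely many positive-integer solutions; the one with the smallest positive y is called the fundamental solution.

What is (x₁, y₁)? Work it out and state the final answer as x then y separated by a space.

d=236: √d = [15; 2,1,3,5,1,6,1,5,3,1,2,30] (ℓ=12, even), read p_11/q_11
i=0: a=15 ⇒ p=15, q=1
…
i=2: a=1 ⇒ p=46, q=3
i=3: a=3 ⇒ p=169, q=11
…
i=5: a=1 ⇒ p=1060, q=69
…
i=7: a=1 ⇒ p=8311, q=541
i=8: a=5 ⇒ p=48806, q=3177
…
i=10: a=1 ⇒ p=203535, q=13249
i=11: a=2 ⇒ p=561799, q=36570
(x₁, y₁) = (561799, 36570);  561799² − 236·36570² = 1 ✓

561799 36570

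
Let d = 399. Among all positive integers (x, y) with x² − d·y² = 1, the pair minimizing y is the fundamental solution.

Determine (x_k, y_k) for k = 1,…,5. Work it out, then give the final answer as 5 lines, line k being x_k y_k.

20 1
799 40
31940 1599
1276801 63920
51040100 2555201

√399 = [19; 1,38, …], period ℓ=2 (even) → k=1
i=0: a=19 ⇒ p=19, q=1
i=1: a=1 ⇒ p=20, q=1
→ (20, 1).  Check: 20²=400, 399·1²=399, difference 1.
(x_2, y_2) = (20·20 + 399·1·1, 20·1 + 1·20) = (799, 40)
(x_3, y_3) = (20·799 + 399·1·40, 20·40 + 1·799) = (31940, 1599)
(x_4, y_4) = (20·31940 + 399·1·1599, 20·1599 + 1·31940) = (1276801, 63920)
(x_5, y_5) = (20·1276801 + 399·1·63920, 20·63920 + 1·1276801) = (51040100, 2555201)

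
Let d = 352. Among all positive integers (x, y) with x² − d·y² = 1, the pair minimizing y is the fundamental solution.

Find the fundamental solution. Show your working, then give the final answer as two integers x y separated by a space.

77617 4137

√352 = [18; 1,3,5,9,5,3,1,36, …], period ℓ=8 (even) → k=7
i=0: a=18 ⇒ p=18, q=1
i=1: a=1 ⇒ p=19, q=1
…
i=3: a=5 ⇒ p=394, q=21
…
i=5: a=5 ⇒ p=18499, q=986
i=6: a=3 ⇒ p=59118, q=3151
i=7: a=1 ⇒ p=77617, q=4137
(x₁, y₁) = (77617, 4137);  77617² − 352·4137² = 1 ✓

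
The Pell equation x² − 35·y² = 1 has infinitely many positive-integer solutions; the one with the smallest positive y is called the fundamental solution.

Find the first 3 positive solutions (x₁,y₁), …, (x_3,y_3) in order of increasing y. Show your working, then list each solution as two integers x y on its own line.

d=35: √d = [5; 1,10] (ℓ=2, even), read p_1/q_1
k=0  a_k=5  p_k/q_k = 5/1
k=1  a_k=1  p_k/q_k = 6/1
fundamental: x₁=6, y₁=1  (since 36 − 35·1 = 1)
n=2: (6,1)∘(6,1) = (6·6+35·1·1, 6·1+1·6) = (71,12)
n=3: (71,12)∘(6,1) = (6·71+35·1·12, 6·12+1·71) = (846,143)

6 1
71 12
846 143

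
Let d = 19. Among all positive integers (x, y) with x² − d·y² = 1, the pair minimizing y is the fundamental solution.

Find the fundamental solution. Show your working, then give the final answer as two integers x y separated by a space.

[4; 2,1,3,1,2,8] for √19; ℓ=6 ⇒ convergent index 5
a_0=4:  p_0=4·1+0=4,  q_0=4·0+1=1
…
a_2=1:  p_2=1·9+4=13,  q_2=1·2+1=3
a_3=3:  p_3=3·13+9=48,  q_3=3·3+2=11
a_4=1:  p_4=1·48+13=61,  q_4=1·11+3=14
a_5=2:  p_5=2·61+48=170,  q_5=2·14+11=39
fundamental: x₁=170, y₁=39  (since 28900 − 19·1521 = 1)

170 39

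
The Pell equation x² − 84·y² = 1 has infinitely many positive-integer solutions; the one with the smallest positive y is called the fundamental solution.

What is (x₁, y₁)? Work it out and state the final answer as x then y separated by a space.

d=84: √d = [9; 6,18] (ℓ=2, even), read p_1/q_1
k=0  a_k=9  p_k/q_k = 9/1
k=1  a_k=6  p_k/q_k = 55/6
(x₁, y₁) = (55, 6);  55² − 84·6² = 1 ✓

55 6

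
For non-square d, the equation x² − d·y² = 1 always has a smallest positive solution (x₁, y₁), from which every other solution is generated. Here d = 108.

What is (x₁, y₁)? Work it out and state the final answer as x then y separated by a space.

1351 130

√108 → a₀=10, period (2,1,1,4,1,1,2,20); ℓ=8 even so k=7
step 0: (10, 1)  from 10·(1,0) + (0,1)
…
step 4: (239, 23)  from 4·(52,5) + (31,3)
step 5: (291, 28)  from 1·(239,23) + (52,5)
step 6: (530, 51)  from 1·(291,28) + (239,23)
step 7: (1351, 130)  from 2·(530,51) + (291,28)
→ (1351, 130).  Check: 1351²=1825201, 108·130²=1825200, difference 1.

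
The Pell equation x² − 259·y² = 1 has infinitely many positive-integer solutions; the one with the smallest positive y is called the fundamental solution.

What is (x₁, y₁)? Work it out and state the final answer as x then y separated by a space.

d=259: √d = [16; 10,1,2,3,4,3,2,1,10,32] (ℓ=10, even), read p_9/q_9
k=0  a_k=16  p_k/q_k = 16/1
…
k=2  a_k=1  p_k/q_k = 177/11
…
k=4  a_k=3  p_k/q_k = 1722/107
…
k=6  a_k=3  p_k/q_k = 23931/1487
…
k=8  a_k=1  p_k/q_k = 79196/4921
k=9  a_k=10  p_k/q_k = 847225/52644
→ (847225, 52644).  Check: 847225²=717790200625, 259·52644²=717790200624, difference 1.

847225 52644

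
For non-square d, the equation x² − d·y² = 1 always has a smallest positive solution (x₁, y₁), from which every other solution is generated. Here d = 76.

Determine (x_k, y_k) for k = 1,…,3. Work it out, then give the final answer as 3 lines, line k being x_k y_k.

57799 6630
6681448801 766414740
772362118440199 88596011107890

[8; 1,2,1,1,5,4,5,1,1,2,1,16] for √76; ℓ=12 ⇒ convergent index 11
a_0=8:  p_0=8·1+0=8,  q_0=8·0+1=1
…
a_2=2:  p_2=2·9+8=26,  q_2=2·1+1=3
…
a_8=1:  p_8=1·7445+1421=8866,  q_8=1·854+163=1017
a_9=1:  p_9=1·8866+7445=16311,  q_9=1·1017+854=1871
a_10=2:  p_10=2·16311+8866=41488,  q_10=2·1871+1017=4759
a_11=1:  p_11=1·41488+16311=57799,  q_11=1·4759+1871=6630
→ (57799, 6630).  Check: 57799²=3340724401, 76·6630²=3340724400, difference 1.
n=2: (57799,6630)∘(57799,6630) = (57799·57799+76·6630·6630, 57799·6630+6630·57799) = (6681448801,766414740)
n=3: (6681448801,766414740)∘(57799,6630) = (57799·6681448801+76·6630·766414740, 57799·766414740+6630·6681448801) = (772362118440199,88596011107890)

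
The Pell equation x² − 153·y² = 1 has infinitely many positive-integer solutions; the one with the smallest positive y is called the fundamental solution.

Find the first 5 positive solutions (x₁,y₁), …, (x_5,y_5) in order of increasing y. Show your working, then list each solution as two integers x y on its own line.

2177 176
9478657 766304
41270070401 3336487440
179689877047297 14527065547456
782369683393860737 63250840057135984

[12; 2,1,2,2,2,1,2,24] for √153; ℓ=8 ⇒ convergent index 7
step 0: (12, 1)  from 12·(1,0) + (0,1)
step 1: (25, 2)  from 2·(12,1) + (1,0)
step 2: (37, 3)  from 1·(25,2) + (12,1)
step 3: (99, 8)  from 2·(37,3) + (25,2)
step 4: (235, 19)  from 2·(99,8) + (37,3)
step 5: (569, 46)  from 2·(235,19) + (99,8)
step 6: (804, 65)  from 1·(569,46) + (235,19)
step 7: (2177, 176)  from 2·(804,65) + (569,46)
fundamental: x₁=2177, y₁=176  (since 4739329 − 153·30976 = 1)
k=2:  x_2 = 2177·2177+153·176·176 = 9478657,  y_2 = 2177·176+176·2177 = 766304
k=3:  x_3 = 2177·9478657+153·176·766304 = 41270070401,  y_3 = 2177·766304+176·9478657 = 3336487440
k=4:  x_4 = 2177·41270070401+153·176·3336487440 = 179689877047297,  y_4 = 2177·3336487440+176·41270070401 = 14527065547456
k=5:  x_5 = 2177·179689877047297+153·176·14527065547456 = 782369683393860737,  y_5 = 2177·14527065547456+176·179689877047297 = 63250840057135984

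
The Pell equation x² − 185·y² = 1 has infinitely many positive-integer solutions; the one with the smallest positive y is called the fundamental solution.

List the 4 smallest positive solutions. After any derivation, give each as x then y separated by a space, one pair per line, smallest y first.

9249 680
171088001 12578640
3164785833249 232679682040
58542208172352001 4304108745797280

[13; 1,1,1,1,26] for √185; ℓ=5 ⇒ convergent index 9
i=0: a=13 ⇒ p=13, q=1
i=1: a=1 ⇒ p=14, q=1
…
i=4: a=1 ⇒ p=68, q=5
i=5: a=26 ⇒ p=1809, q=133
i=6: a=1 ⇒ p=1877, q=138
i=7: a=1 ⇒ p=3686, q=271
i=8: a=1 ⇒ p=5563, q=409
i=9: a=1 ⇒ p=9249, q=680
fundamental: x₁=9249, y₁=680  (since 85544001 − 185·462400 = 1)
(x_2, y_2) = (9249·9249 + 185·680·680, 9249·680 + 680·9249) = (171088001, 12578640)
(x_3, y_3) = (9249·171088001 + 185·680·12578640, 9249·12578640 + 680·171088001) = (3164785833249, 232679682040)
(x_4, y_4) = (9249·3164785833249 + 185·680·232679682040, 9249·232679682040 + 680·3164785833249) = (58542208172352001, 4304108745797280)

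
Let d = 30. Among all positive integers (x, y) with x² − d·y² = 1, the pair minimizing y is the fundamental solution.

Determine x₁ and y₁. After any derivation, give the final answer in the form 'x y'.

11 2

√30 = [5; 2,10, …], period ℓ=2 (even) → k=1
a_0=5:  p_0=5·1+0=5,  q_0=5·0+1=1
a_1=2:  p_1=2·5+1=11,  q_1=2·1+0=2
→ (11, 2).  Check: 11²=121, 30·2²=120, difference 1.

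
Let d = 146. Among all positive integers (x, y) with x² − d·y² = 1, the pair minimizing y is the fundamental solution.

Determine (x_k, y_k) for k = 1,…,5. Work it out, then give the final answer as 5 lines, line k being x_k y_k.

145 12
42049 3480
12194065 1009188
3536236801 292661040
1025496478225 84870692412

√146 → a₀=12, period (12,24); ℓ=2 even so k=1
i=0: a=12 ⇒ p=12, q=1
i=1: a=12 ⇒ p=145, q=12
→ (145, 12).  Check: 145²=21025, 146·12²=21024, difference 1.
n=2: (145,12)∘(145,12) = (145·145+146·12·12, 145·12+12·145) = (42049,3480)
n=3: (42049,3480)∘(145,12) = (145·42049+146·12·3480, 145·3480+12·42049) = (12194065,1009188)
n=4: (12194065,1009188)∘(145,12) = (145·12194065+146·12·1009188, 145·1009188+12·12194065) = (3536236801,292661040)
n=5: (3536236801,292661040)∘(145,12) = (145·3536236801+146·12·292661040, 145·292661040+12·3536236801) = (1025496478225,84870692412)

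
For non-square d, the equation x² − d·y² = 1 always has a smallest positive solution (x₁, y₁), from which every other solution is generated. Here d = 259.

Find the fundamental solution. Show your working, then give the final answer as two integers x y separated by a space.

847225 52644

d=259: √d = [16; 10,1,2,3,4,3,2,1,10,32] (ℓ=10, even), read p_9/q_9
k=0  a_k=16  p_k/q_k = 16/1
…
k=3  a_k=2  p_k/q_k = 515/32
k=4  a_k=3  p_k/q_k = 1722/107
…
k=6  a_k=3  p_k/q_k = 23931/1487
k=7  a_k=2  p_k/q_k = 55265/3434
k=8  a_k=1  p_k/q_k = 79196/4921
k=9  a_k=10  p_k/q_k = 847225/52644
→ (847225, 52644).  Check: 847225²=717790200625, 259·52644²=717790200624, difference 1.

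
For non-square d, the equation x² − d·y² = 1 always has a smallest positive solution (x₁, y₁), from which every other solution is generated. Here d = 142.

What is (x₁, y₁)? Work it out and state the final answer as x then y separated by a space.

143 12

d=142: √d = [11; 1,10,1,22] (ℓ=4, even), read p_3/q_3
step 0: (11, 1)  from 11·(1,0) + (0,1)
…
step 2: (131, 11)  from 10·(12,1) + (11,1)
step 3: (143, 12)  from 1·(131,11) + (12,1)
(x₁, y₁) = (143, 12);  143² − 142·12² = 1 ✓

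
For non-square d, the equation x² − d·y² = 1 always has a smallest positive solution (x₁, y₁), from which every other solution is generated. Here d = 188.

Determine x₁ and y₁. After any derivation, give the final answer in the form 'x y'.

d=188: √d = [13; 1,2,2,6,2,2,1,26] (ℓ=8, even), read p_7/q_7
step 0: (13, 1)  from 13·(1,0) + (0,1)
…
step 2: (41, 3)  from 2·(14,1) + (13,1)
step 3: (96, 7)  from 2·(41,3) + (14,1)
…
step 6: (3277, 239)  from 2·(1330,97) + (617,45)
step 7: (4607, 336)  from 1·(3277,239) + (1330,97)
fundamental: x₁=4607, y₁=336  (since 21224449 − 188·112896 = 1)

4607 336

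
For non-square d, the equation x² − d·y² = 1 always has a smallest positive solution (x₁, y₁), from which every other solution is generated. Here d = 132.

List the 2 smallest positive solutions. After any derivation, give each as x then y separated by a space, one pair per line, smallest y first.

√132 = [11; 2,22, …], period ℓ=2 (even) → k=1
k=0  a_k=11  p_k/q_k = 11/1
k=1  a_k=2  p_k/q_k = 23/2
→ (23, 2).  Check: 23²=529, 132·2²=528, difference 1.
k=2:  x_2 = 23·23+132·2·2 = 1057,  y_2 = 23·2+2·23 = 92

23 2
1057 92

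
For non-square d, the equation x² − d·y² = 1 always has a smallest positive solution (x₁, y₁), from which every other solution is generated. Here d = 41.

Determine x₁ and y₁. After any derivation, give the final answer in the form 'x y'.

[6; 2,2,12] for √41; ℓ=3 ⇒ convergent index 5
k=0  a_k=6  p_k/q_k = 6/1
k=1  a_k=2  p_k/q_k = 13/2
…
k=3  a_k=12  p_k/q_k = 397/62
k=4  a_k=2  p_k/q_k = 826/129
k=5  a_k=2  p_k/q_k = 2049/320
(x₁, y₁) = (2049, 320);  2049² − 41·320² = 1 ✓

2049 320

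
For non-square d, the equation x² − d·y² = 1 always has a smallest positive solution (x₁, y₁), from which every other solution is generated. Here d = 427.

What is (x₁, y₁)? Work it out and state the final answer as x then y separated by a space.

[20; 1,1,1,40] for √427; ℓ=4 ⇒ convergent index 3
a_0=20:  p_0=20·1+0=20,  q_0=20·0+1=1
…
a_2=1:  p_2=1·21+20=41,  q_2=1·1+1=2
a_3=1:  p_3=1·41+21=62,  q_3=1·2+1=3
→ (62, 3).  Check: 62²=3844, 427·3²=3843, difference 1.

62 3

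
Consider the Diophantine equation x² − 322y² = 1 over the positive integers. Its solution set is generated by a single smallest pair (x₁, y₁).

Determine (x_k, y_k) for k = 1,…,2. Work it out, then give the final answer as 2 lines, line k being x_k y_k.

323 18
208657 11628

√322 = [17; 1,16,1,34, …], period ℓ=4 (even) → k=3
k=0  a_k=17  p_k/q_k = 17/1
k=1  a_k=1  p_k/q_k = 18/1
k=2  a_k=16  p_k/q_k = 305/17
k=3  a_k=1  p_k/q_k = 323/18
→ (323, 18).  Check: 323²=104329, 322·18²=104328, difference 1.
n=2: (323,18)∘(323,18) = (323·323+322·18·18, 323·18+18·323) = (208657,11628)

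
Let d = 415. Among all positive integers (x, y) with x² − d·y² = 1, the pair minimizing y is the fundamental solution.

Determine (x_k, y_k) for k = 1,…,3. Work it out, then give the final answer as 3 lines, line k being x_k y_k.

18412804 903849
678062702284831 33284788965192
24970071273761872339444 1225732590794885332887

√415 = [20; 2,1,2,4,6,…,1,2,40, …], period ℓ=16 (even) → k=15
i=0: a=20 ⇒ p=20, q=1
i=1: a=2 ⇒ p=41, q=2
i=2: a=1 ⇒ p=61, q=3
i=3: a=2 ⇒ p=163, q=8
i=4: a=4 ⇒ p=713, q=35
i=5: a=6 ⇒ p=4441, q=218
i=6: a=1 ⇒ p=5154, q=253
i=7: a=1 ⇒ p=9595, q=471
i=8: a=3 ⇒ p=33939, q=1666
i=9: a=1 ⇒ p=43534, q=2137
i=10: a=1 ⇒ p=77473, q=3803
i=11: a=6 ⇒ p=508372, q=24955
i=12: a=4 ⇒ p=2110961, q=103623
…
i=14: a=1 ⇒ p=6841255, q=335824
i=15: a=2 ⇒ p=18412804, q=903849
(x₁, y₁) = (18412804, 903849);  18412804² − 415·903849² = 1 ✓
(x_2, y_2) = (18412804·18412804 + 415·903849·903849, 18412804·903849 + 903849·18412804) = (678062702284831, 33284788965192)
(x_3, y_3) = (18412804·678062702284831 + 415·903849·33284788965192, 18412804·33284788965192 + 903849·678062702284831) = (24970071273761872339444, 1225732590794885332887)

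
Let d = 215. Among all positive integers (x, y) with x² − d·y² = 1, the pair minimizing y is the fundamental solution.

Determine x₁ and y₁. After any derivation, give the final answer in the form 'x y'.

d=215: √d = [14; 1,1,1,28] (ℓ=4, even), read p_3/q_3
i=0: a=14 ⇒ p=14, q=1
…
i=2: a=1 ⇒ p=29, q=2
i=3: a=1 ⇒ p=44, q=3
→ (44, 3).  Check: 44²=1936, 215·3²=1935, difference 1.

44 3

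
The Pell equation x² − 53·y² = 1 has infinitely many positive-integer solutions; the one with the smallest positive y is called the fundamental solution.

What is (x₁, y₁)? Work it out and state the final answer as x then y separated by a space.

√53 → a₀=7, period (3,1,1,3,14); ℓ=5 odd so k=9
k=0  a_k=7  p_k/q_k = 7/1
…
k=4  a_k=3  p_k/q_k = 182/25
k=5  a_k=14  p_k/q_k = 2599/357
…
k=8  a_k=1  p_k/q_k = 18557/2549
k=9  a_k=3  p_k/q_k = 66249/9100
fundamental: x₁=66249, y₁=9100  (since 4388930001 − 53·82810000 = 1)

66249 9100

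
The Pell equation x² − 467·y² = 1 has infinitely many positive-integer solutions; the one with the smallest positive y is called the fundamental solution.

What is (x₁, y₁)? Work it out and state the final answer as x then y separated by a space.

1625626 75225

√467 = [21; 1,1,1,1,3,…,1,1,42, …], period ℓ=14 (even) → k=13
a_0=21:  p_0=21·1+0=21,  q_0=21·0+1=1
…
a_2=1:  p_2=1·22+21=43,  q_2=1·1+1=2
a_3=1:  p_3=1·43+22=65,  q_3=1·2+1=3
a_4=1:  p_4=1·65+43=108,  q_4=1·3+2=5
a_5=3:  p_5=3·108+65=389,  q_5=3·5+3=18
a_6=3:  p_6=3·389+108=1275,  q_6=3·18+5=59
a_7=21:  p_7=21·1275+389=27164,  q_7=21·59+18=1257
a_8=3:  p_8=3·27164+1275=82767,  q_8=3·1257+59=3830
a_9=3:  p_9=3·82767+27164=275465,  q_9=3·3830+1257=12747
…
a_11=1:  p_11=1·358232+275465=633697,  q_11=1·16577+12747=29324
a_12=1:  p_12=1·633697+358232=991929,  q_12=1·29324+16577=45901
a_13=1:  p_13=1·991929+633697=1625626,  q_13=1·45901+29324=75225
(x₁, y₁) = (1625626, 75225);  1625626² − 467·75225² = 1 ✓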